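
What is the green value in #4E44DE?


Color: #4E44DE
R = 4E = 78
G = 44 = 68
B = DE = 222
Green = 68


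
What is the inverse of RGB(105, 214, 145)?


Invert: (255-R, 255-G, 255-B)
R: 255-105 = 150
G: 255-214 = 41
B: 255-145 = 110
= RGB(150, 41, 110)


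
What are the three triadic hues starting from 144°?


Triadic: equally spaced at 120° intervals
H1 = 144°
H2 = (144 + 120) mod 360 = 264°
H3 = (144 + 240) mod 360 = 24°
Triadic = 144°, 264°, 24°


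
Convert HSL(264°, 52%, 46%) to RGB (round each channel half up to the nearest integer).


H=264°, S=0.52, L=0.46
C = (1-|2L-1|)×S = (1-|-0.08|)×0.52 = 0.4784
H' = H/60 = 264/60 ≈ 4.4000; X = C×(1-|H' mod 2 - 1|) = 0.19136
m = L - C/2 = 0.46 - 0.2392 = 0.2208
Sector ⌊H'⌋ = 4 → (R',G',B') = (0.19136, 0.0, 0.4784)
RGB = ((R'+m)×255, (G'+m)×255, (B'+m)×255) = (105.1008, 56.304, 178.296)
Round half up → RGB(105, 56, 178)


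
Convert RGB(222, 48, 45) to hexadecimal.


R = 222 → DE (hex)
G = 48 → 30 (hex)
B = 45 → 2D (hex)
Hex = #DE302D


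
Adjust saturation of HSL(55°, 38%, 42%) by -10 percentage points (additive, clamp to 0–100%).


Original S = 38%
Adjustment = -10 percentage points
New S = 38 + (-10) = 28
Clamp to [0, 100] → 28
= HSL(55°, 28%, 42%)


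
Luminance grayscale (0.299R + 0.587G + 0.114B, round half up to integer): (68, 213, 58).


Gray = 0.299×R + 0.587×G + 0.114×B
Gray = 0.299×68 + 0.587×213 + 0.114×58
Gray = 20.332 + 125.031 + 6.612
Gray = 151.975 → round half up → 152
Gray = 152


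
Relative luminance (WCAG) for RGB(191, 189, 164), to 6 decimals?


Linearize each channel (sRGB transfer function): c = v/255; c_lin = c/12.92 if c ≤ 0.04045, else ((c+0.055)/1.055)^2.4
  R: 191/255 ≈ 0.749020 > 0.04045 → ((0.749020+0.055)/1.055)^2.4 ≈ 0.520996
  G: 189/255 ≈ 0.741176 > 0.04045 → ((0.741176+0.055)/1.055)^2.4 ≈ 0.508881
  B: 164/255 ≈ 0.643137 > 0.04045 → ((0.643137+0.055)/1.055)^2.4 ≈ 0.371238
R_lin = 0.520996, G_lin = 0.508881, B_lin = 0.371238
L = 0.2126×R + 0.7152×G + 0.0722×B
L = 0.2126×0.520996 + 0.7152×0.508881 + 0.0722×0.371238
L ≈ 0.501519


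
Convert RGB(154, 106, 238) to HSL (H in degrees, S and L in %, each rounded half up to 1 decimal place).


Normalize: R'=154/255≈0.6039, G'=106/255≈0.4157, B'=238/255≈0.9333
Max=238/255, Min=106/255, Δ=Max-Min=132/255
L = (Max+Min)/2 = (238+106)/510 = 344/510 = 0.67450… → L = 67.5%
L > 0.5 → S = Δ/(2-Max-Min) = 132/(510-238-106) = 132/166 = 0.79518… → S = 79.5%
(the 1/255 factors cancel in S and H, so raw channel differences can be used)
Max is B' → H = 60 × ((R-G)/Δ + 4) = 60 × ((154-106)/132 + 4)
  48/132 + 4 = 0.3636… + 4 = 4.3636…
  H = 60 × 4.3636… = 261.818…° → H = 261.8°
= HSL(261.8°, 79.5%, 67.5%)


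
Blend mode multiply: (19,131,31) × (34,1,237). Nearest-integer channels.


Multiply: C = A×B/255, rounded to nearest integer
R: 19×34/255 = 646/255 ≈ 2.533 → 3
G: 131×1/255 = 131/255 ≈ 0.514 → 1
B: 31×237/255 = 7347/255 ≈ 28.812 → 29
= RGB(3, 1, 29)


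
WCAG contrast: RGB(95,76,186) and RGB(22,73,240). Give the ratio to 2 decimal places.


Linearize each sRGB channel c=v/255: c/12.92 if c ≤ 0.04045 else ((c+0.055)/1.055)^2.4
L = 0.2126×R_lin + 0.7152×G_lin + 0.0722×B_lin
Color 1 (95,76,186):
  R=95: 95/255≈0.3725 > 0.04045 → ((0.3725+0.055)/1.055)^2.4 ≈ 0.11444
  G=76: 76/255≈0.2980 > 0.04045 → ((0.2980+0.055)/1.055)^2.4 ≈ 0.07227
  B=186: 186/255≈0.7294 > 0.04045 → ((0.7294+0.055)/1.055)^2.4 ≈ 0.49102
  L1 = 0.2126×0.11444 + 0.7152×0.07227 + 0.0722×0.49102 ≈ 0.11147
Color 2 (22,73,240):
  R=22: 22/255≈0.0863 > 0.04045 → ((0.0863+0.055)/1.055)^2.4 ≈ 0.00802
  G=73: 73/255≈0.2863 > 0.04045 → ((0.2863+0.055)/1.055)^2.4 ≈ 0.06663
  B=240: 240/255≈0.9412 > 0.04045 → ((0.9412+0.055)/1.055)^2.4 ≈ 0.87137
  L2 = 0.2126×0.00802 + 0.7152×0.06663 + 0.0722×0.87137 ≈ 0.11227
Lighter = 0.11227, Darker = 0.11147
Ratio = (L_lighter + 0.05) / (L_darker + 0.05)
Ratio = (0.11227 + 0.05) / (0.11147 + 0.05) = 0.16227 / 0.16147 ≈ 1.0050
Ratio ≈ 1.00:1


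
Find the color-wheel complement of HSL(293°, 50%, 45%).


Complement = opposite side of color wheel = hue + 180°
H' = (293 + 180) mod 360 = 113°
S and L unchanged.
= HSL(113°, 50%, 45%)


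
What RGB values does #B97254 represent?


B9 → 185 (R)
72 → 114 (G)
54 → 84 (B)
= RGB(185, 114, 84)


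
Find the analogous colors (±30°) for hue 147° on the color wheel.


Base hue: 147°
Left analog: (147 - 30) mod 360 = 117°
Right analog: (147 + 30) mod 360 = 177°
Analogous hues = 117° and 177°


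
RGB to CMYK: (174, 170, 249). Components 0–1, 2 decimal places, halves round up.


R'=174/255≈0.6824, G'=170/255≈0.6667, B'=249/255≈0.9765
K = 1 - max(R',G',B') = 1 - 249/255 = 6/255 = 0.02352… → 0.02
(1-R'-K)/(1-K) simplifies to (max-R)/max with max = 249:
C = (249-174)/249 = 75/249 = 0.30120… → 0.30
M = (249-170)/249 = 79/249 = 0.31726… → 0.32
Y = (249-249)/249 = 0/249 = 0 → 0.00
= CMYK(0.30, 0.32, 0.00, 0.02)


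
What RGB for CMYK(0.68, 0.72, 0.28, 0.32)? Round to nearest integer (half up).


R = 255 × (1-C) × (1-K) = 255 × 0.32 × 0.68 = 55.488 → 55
G = 255 × (1-M) × (1-K) = 255 × 0.28 × 0.68 = 48.552 → 49
B = 255 × (1-Y) × (1-K) = 255 × 0.72 × 0.68 = 124.848 → 125
= RGB(55, 49, 125)


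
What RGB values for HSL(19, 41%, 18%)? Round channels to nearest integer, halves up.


H=19°, S=0.41, L=0.18
C = (1-|2L-1|)×S = (1-|-0.64|)×0.41 = 0.1476
H' = H/60 = 19/60 ≈ 0.3167; X = C×(1-|H' mod 2 - 1|) = 0.04674
m = L - C/2 = 0.18 - 0.0738 = 0.1062
Sector ⌊H'⌋ = 0 → (R',G',B') = (0.1476, 0.04674, 0.0)
RGB = ((R'+m)×255, (G'+m)×255, (B'+m)×255) = (64.719, 38.9997, 27.081)
Round half up → RGB(65, 39, 27)


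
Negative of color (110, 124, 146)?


Invert: (255-R, 255-G, 255-B)
R: 255-110 = 145
G: 255-124 = 131
B: 255-146 = 109
= RGB(145, 131, 109)


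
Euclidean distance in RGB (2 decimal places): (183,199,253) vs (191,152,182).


d = √[(R₁-R₂)² + (G₁-G₂)² + (B₁-B₂)²]
d = √[(183-191)² + (199-152)² + (253-182)²]
d = √[64 + 2209 + 5041]
d = √7314
d ≈ 85.52


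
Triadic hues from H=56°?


Triadic: equally spaced at 120° intervals
H1 = 56°
H2 = (56 + 120) mod 360 = 176°
H3 = (56 + 240) mod 360 = 296°
Triadic = 56°, 176°, 296°


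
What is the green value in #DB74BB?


Color: #DB74BB
R = DB = 219
G = 74 = 116
B = BB = 187
Green = 116


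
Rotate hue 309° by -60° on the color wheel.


New hue = (H + rotation) mod 360
New hue = (309 -60) mod 360
= 249 mod 360
= 249°


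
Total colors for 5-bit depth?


Colors = 2^bits = 2^5
= 32 colors


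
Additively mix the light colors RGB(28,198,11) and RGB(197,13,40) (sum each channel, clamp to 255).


Additive: each channel = min(255, C₁+C₂)
R: 28+197 = 225 → 225
G: 198+13 = 211 → 211
B: 11+40 = 51 → 51
= RGB(225, 211, 51)


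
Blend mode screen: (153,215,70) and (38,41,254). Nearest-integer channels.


Screen: C = 255 - (255-A)×(255-B)/255, rounded to nearest integer
R: 255 - (255-153)×(255-38)/255 = 255 - 22134/255 ≈ 255 - 86.800 = 168.200 → 168
G: 255 - (255-215)×(255-41)/255 = 255 - 8560/255 ≈ 255 - 33.569 = 221.431 → 221
B: 255 - (255-70)×(255-254)/255 = 255 - 185/255 ≈ 255 - 0.725 = 254.275 → 254
= RGB(168, 221, 254)


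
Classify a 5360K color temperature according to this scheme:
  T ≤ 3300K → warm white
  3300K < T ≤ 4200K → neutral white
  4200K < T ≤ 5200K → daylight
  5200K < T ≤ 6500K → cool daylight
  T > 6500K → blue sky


Temperature: 5360K
5200K < 5360K ≤ 6500K → cool daylight
Classification: cool daylight


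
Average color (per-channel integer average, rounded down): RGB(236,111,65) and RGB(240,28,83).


Midpoint: each channel = ⌊(C₁+C₂)/2⌋
R: ⌊(236+240)/2⌋ = 238
G: ⌊(111+28)/2⌋ = 69
B: ⌊(65+83)/2⌋ = 74
= RGB(238, 69, 74)


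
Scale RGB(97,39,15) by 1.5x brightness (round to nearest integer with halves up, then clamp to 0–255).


Multiply each channel by 1.5, round half up, clamp to [0, 255]
R: 97×1.5 = 145.5 → round → 146
G: 39×1.5 = 58.5 → round → 59
B: 15×1.5 = 22.5 → round → 23
= RGB(146, 59, 23)


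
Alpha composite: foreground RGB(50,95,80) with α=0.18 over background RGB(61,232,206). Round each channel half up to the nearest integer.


C = α×F + (1-α)×B, with 1-α = 0.82
R: 0.18×50 + 0.82×61 = 9.00 + 50.02 = 59.02 → 59
G: 0.18×95 + 0.82×232 = 17.10 + 190.24 = 207.34 → 207
B: 0.18×80 + 0.82×206 = 14.40 + 168.92 = 183.32 → 183
= RGB(59, 207, 183)


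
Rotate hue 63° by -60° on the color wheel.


New hue = (H + rotation) mod 360
New hue = (63 -60) mod 360
= 3 mod 360
= 3°


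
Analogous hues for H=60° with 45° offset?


Base hue: 60°
Left analog: (60 - 45) mod 360 = 15°
Right analog: (60 + 45) mod 360 = 105°
Analogous hues = 15° and 105°


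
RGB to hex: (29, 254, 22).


R = 29 → 1D (hex)
G = 254 → FE (hex)
B = 22 → 16 (hex)
Hex = #1DFE16


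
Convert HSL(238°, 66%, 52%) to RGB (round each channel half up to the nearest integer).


H=238°, S=0.66, L=0.52
C = (1-|2L-1|)×S = (1-|0.04|)×0.66 = 0.6336
H' = H/60 = 238/60 ≈ 3.9667; X = C×(1-|H' mod 2 - 1|) = 0.02112
m = L - C/2 = 0.52 - 0.3168 = 0.2032
Sector ⌊H'⌋ = 3 → (R',G',B') = (0.0, 0.02112, 0.6336)
RGB = ((R'+m)×255, (G'+m)×255, (B'+m)×255) = (51.816, 57.2016, 213.384)
Round half up → RGB(52, 57, 213)


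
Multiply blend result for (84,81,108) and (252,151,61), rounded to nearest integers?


Multiply: C = A×B/255, rounded to nearest integer
R: 84×252/255 = 21168/255 ≈ 83.012 → 83
G: 81×151/255 = 12231/255 ≈ 47.965 → 48
B: 108×61/255 = 6588/255 ≈ 25.835 → 26
= RGB(83, 48, 26)


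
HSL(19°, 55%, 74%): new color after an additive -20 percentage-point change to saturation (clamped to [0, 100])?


Original S = 55%
Adjustment = -20 percentage points
New S = 55 + (-20) = 35
Clamp to [0, 100] → 35
= HSL(19°, 35%, 74%)


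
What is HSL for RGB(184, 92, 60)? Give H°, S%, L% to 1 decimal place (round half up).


Normalize: R'=184/255≈0.7216, G'=92/255≈0.3608, B'=60/255≈0.2353
Max=184/255, Min=60/255, Δ=Max-Min=124/255
L = (Max+Min)/2 = (184+60)/510 = 244/510 = 0.47843… → L = 47.8%
L ≤ 0.5 → S = Δ/(Max+Min) = 124/(184+60) = 124/244 = 0.50819… → S = 50.8%
(the 1/255 factors cancel in S and H, so raw channel differences can be used)
Max is R' → H = 60 × (((G-B)/Δ) mod 6) = 60 × (((92-60)/124) mod 6)
  32/124 = 0.2580…
  H = 60 × 0.2580… = 15.483…° → H = 15.5°
= HSL(15.5°, 50.8%, 47.8%)


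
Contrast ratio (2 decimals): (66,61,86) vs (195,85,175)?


Linearize each sRGB channel c=v/255: c/12.92 if c ≤ 0.04045 else ((c+0.055)/1.055)^2.4
L = 0.2126×R_lin + 0.7152×G_lin + 0.0722×B_lin
Color 1 (66,61,86):
  R=66: 66/255≈0.2588 > 0.04045 → ((0.2588+0.055)/1.055)^2.4 ≈ 0.05448
  G=61: 61/255≈0.2392 > 0.04045 → ((0.2392+0.055)/1.055)^2.4 ≈ 0.04667
  B=86: 86/255≈0.3373 > 0.04045 → ((0.3373+0.055)/1.055)^2.4 ≈ 0.09306
  L1 = 0.2126×0.05448 + 0.7152×0.04667 + 0.0722×0.09306 ≈ 0.05168
Color 2 (195,85,175):
  R=195: 195/255≈0.7647 > 0.04045 → ((0.7647+0.055)/1.055)^2.4 ≈ 0.54572
  G=85: 85/255≈0.3333 > 0.04045 → ((0.3333+0.055)/1.055)^2.4 ≈ 0.09084
  B=175: 175/255≈0.6863 > 0.04045 → ((0.6863+0.055)/1.055)^2.4 ≈ 0.42869
  L2 = 0.2126×0.54572 + 0.7152×0.09084 + 0.0722×0.42869 ≈ 0.21194
Lighter = 0.21194, Darker = 0.05168
Ratio = (L_lighter + 0.05) / (L_darker + 0.05)
Ratio = (0.21194 + 0.05) / (0.05168 + 0.05) = 0.26194 / 0.10168 ≈ 2.5762
Ratio ≈ 2.58:1


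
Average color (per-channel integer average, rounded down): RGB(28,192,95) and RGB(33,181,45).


Midpoint: each channel = ⌊(C₁+C₂)/2⌋
R: ⌊(28+33)/2⌋ = 30
G: ⌊(192+181)/2⌋ = 186
B: ⌊(95+45)/2⌋ = 70
= RGB(30, 186, 70)


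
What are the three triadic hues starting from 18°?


Triadic: equally spaced at 120° intervals
H1 = 18°
H2 = (18 + 120) mod 360 = 138°
H3 = (18 + 240) mod 360 = 258°
Triadic = 18°, 138°, 258°


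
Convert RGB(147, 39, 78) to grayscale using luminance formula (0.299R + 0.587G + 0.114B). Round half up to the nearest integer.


Gray = 0.299×R + 0.587×G + 0.114×B
Gray = 0.299×147 + 0.587×39 + 0.114×78
Gray = 43.953 + 22.893 + 8.892
Gray = 75.738 → round half up → 76
Gray = 76


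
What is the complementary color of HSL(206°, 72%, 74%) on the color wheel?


Complement = opposite side of color wheel = hue + 180°
H' = (206 + 180) mod 360 = 26°
S and L unchanged.
= HSL(26°, 72%, 74%)


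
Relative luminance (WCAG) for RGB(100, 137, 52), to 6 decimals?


Linearize each channel (sRGB transfer function): c = v/255; c_lin = c/12.92 if c ≤ 0.04045, else ((c+0.055)/1.055)^2.4
  R: 100/255 ≈ 0.392157 > 0.04045 → ((0.392157+0.055)/1.055)^2.4 ≈ 0.127438
  G: 137/255 ≈ 0.537255 > 0.04045 → ((0.537255+0.055)/1.055)^2.4 ≈ 0.250158
  B: 52/255 ≈ 0.203922 > 0.04045 → ((0.203922+0.055)/1.055)^2.4 ≈ 0.034340
R_lin = 0.127438, G_lin = 0.250158, B_lin = 0.034340
L = 0.2126×R + 0.7152×G + 0.0722×B
L = 0.2126×0.127438 + 0.7152×0.250158 + 0.0722×0.034340
L ≈ 0.208486


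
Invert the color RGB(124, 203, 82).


Invert: (255-R, 255-G, 255-B)
R: 255-124 = 131
G: 255-203 = 52
B: 255-82 = 173
= RGB(131, 52, 173)


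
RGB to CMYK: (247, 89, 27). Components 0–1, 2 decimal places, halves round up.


R'=247/255≈0.9686, G'=89/255≈0.3490, B'=27/255≈0.1059
K = 1 - max(R',G',B') = 1 - 247/255 = 8/255 = 0.03137… → 0.03
(1-R'-K)/(1-K) simplifies to (max-R)/max with max = 247:
C = (247-247)/247 = 0/247 = 0 → 0.00
M = (247-89)/247 = 158/247 = 0.63967… → 0.64
Y = (247-27)/247 = 220/247 = 0.89068… → 0.89
= CMYK(0.00, 0.64, 0.89, 0.03)


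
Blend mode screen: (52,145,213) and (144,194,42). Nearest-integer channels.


Screen: C = 255 - (255-A)×(255-B)/255, rounded to nearest integer
R: 255 - (255-52)×(255-144)/255 = 255 - 22533/255 ≈ 255 - 88.365 = 166.635 → 167
G: 255 - (255-145)×(255-194)/255 = 255 - 6710/255 ≈ 255 - 26.314 = 228.686 → 229
B: 255 - (255-213)×(255-42)/255 = 255 - 8946/255 ≈ 255 - 35.082 = 219.918 → 220
= RGB(167, 229, 220)


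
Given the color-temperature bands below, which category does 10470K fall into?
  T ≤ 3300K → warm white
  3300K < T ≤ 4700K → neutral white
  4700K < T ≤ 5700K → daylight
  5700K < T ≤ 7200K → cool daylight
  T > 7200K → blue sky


Temperature: 10470K
10470K > 7200K → blue sky
Classification: blue sky


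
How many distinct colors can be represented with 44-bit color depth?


Colors = 2^bits = 2^44
= 17,592,186,044,416 colors


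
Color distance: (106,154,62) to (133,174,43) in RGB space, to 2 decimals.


d = √[(R₁-R₂)² + (G₁-G₂)² + (B₁-B₂)²]
d = √[(106-133)² + (154-174)² + (62-43)²]
d = √[729 + 400 + 361]
d = √1490
d ≈ 38.60


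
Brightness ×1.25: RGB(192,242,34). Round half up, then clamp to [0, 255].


Multiply each channel by 1.25, round half up, clamp to [0, 255]
R: 192×1.25 = 240
G: 242×1.25 = 302.5 → round → 303 → clamp → 255
B: 34×1.25 = 42.5 → round → 43
= RGB(240, 255, 43)


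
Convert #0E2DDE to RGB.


0E → 14 (R)
2D → 45 (G)
DE → 222 (B)
= RGB(14, 45, 222)


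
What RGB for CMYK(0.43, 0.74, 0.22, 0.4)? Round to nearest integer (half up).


R = 255 × (1-C) × (1-K) = 255 × 0.57 × 0.60 = 87.21 → 87
G = 255 × (1-M) × (1-K) = 255 × 0.26 × 0.60 = 39.78 → 40
B = 255 × (1-Y) × (1-K) = 255 × 0.78 × 0.60 = 119.34 → 119
= RGB(87, 40, 119)


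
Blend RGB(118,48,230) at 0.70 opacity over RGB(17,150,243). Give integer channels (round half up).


C = α×F + (1-α)×B, with 1-α = 0.30
R: 0.70×118 + 0.30×17 = 82.60 + 5.10 = 87.70 → 88
G: 0.70×48 + 0.30×150 = 33.60 + 45.00 = 78.60 → 79
B: 0.70×230 + 0.30×243 = 161.00 + 72.90 = 233.90 → 234
= RGB(88, 79, 234)


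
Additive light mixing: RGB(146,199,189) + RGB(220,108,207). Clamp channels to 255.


Additive: each channel = min(255, C₁+C₂)
R: 146+220 = 366 → 255
G: 199+108 = 307 → 255
B: 189+207 = 396 → 255
= RGB(255, 255, 255)


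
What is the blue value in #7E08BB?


Color: #7E08BB
R = 7E = 126
G = 08 = 8
B = BB = 187
Blue = 187


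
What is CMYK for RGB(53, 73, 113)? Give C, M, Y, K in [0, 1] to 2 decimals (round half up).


R'=53/255≈0.2078, G'=73/255≈0.2863, B'=113/255≈0.4431
K = 1 - max(R',G',B') = 1 - 113/255 = 142/255 = 0.55686… → 0.56
(1-R'-K)/(1-K) simplifies to (max-R)/max with max = 113:
C = (113-53)/113 = 60/113 = 0.53097… → 0.53
M = (113-73)/113 = 40/113 = 0.35398… → 0.35
Y = (113-113)/113 = 0/113 = 0 → 0.00
= CMYK(0.53, 0.35, 0.00, 0.56)


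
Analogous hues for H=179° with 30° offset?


Base hue: 179°
Left analog: (179 - 30) mod 360 = 149°
Right analog: (179 + 30) mod 360 = 209°
Analogous hues = 149° and 209°


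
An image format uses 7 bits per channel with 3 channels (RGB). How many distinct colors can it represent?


Total bits = 7 bits/channel × 3 channels = 21 bits
Distinct colors = 2^21
= 2,097,152 colors


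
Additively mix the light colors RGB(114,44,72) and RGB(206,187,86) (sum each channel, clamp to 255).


Additive: each channel = min(255, C₁+C₂)
R: 114+206 = 320 → 255
G: 44+187 = 231 → 231
B: 72+86 = 158 → 158
= RGB(255, 231, 158)


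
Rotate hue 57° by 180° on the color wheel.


New hue = (H + rotation) mod 360
New hue = (57 + 180) mod 360
= 237 mod 360
= 237°


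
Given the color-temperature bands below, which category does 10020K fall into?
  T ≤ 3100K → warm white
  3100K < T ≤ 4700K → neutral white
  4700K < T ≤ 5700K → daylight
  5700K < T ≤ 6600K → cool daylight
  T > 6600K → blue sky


Temperature: 10020K
10020K > 6600K → blue sky
Classification: blue sky


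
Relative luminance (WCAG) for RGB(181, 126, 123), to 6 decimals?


Linearize each channel (sRGB transfer function): c = v/255; c_lin = c/12.92 if c ≤ 0.04045, else ((c+0.055)/1.055)^2.4
  R: 181/255 ≈ 0.709804 > 0.04045 → ((0.709804+0.055)/1.055)^2.4 ≈ 0.462077
  G: 126/255 ≈ 0.494118 > 0.04045 → ((0.494118+0.055)/1.055)^2.4 ≈ 0.208637
  B: 123/255 ≈ 0.482353 > 0.04045 → ((0.482353+0.055)/1.055)^2.4 ≈ 0.198069
R_lin = 0.462077, G_lin = 0.208637, B_lin = 0.198069
L = 0.2126×R + 0.7152×G + 0.0722×B
L = 0.2126×0.462077 + 0.7152×0.208637 + 0.0722×0.198069
L ≈ 0.261755


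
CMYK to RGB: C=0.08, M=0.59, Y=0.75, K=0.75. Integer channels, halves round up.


R = 255 × (1-C) × (1-K) = 255 × 0.92 × 0.25 = 58.65 → 59
G = 255 × (1-M) × (1-K) = 255 × 0.41 × 0.25 = 26.1375 → 26
B = 255 × (1-Y) × (1-K) = 255 × 0.25 × 0.25 = 15.9375 → 16
= RGB(59, 26, 16)


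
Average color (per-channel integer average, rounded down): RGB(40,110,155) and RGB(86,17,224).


Midpoint: each channel = ⌊(C₁+C₂)/2⌋
R: ⌊(40+86)/2⌋ = 63
G: ⌊(110+17)/2⌋ = 63
B: ⌊(155+224)/2⌋ = 189
= RGB(63, 63, 189)


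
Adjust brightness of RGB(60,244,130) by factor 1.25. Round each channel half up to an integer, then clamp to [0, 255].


Multiply each channel by 1.25, round half up, clamp to [0, 255]
R: 60×1.25 = 75
G: 244×1.25 = 305 → clamp → 255
B: 130×1.25 = 162.5 → round → 163
= RGB(75, 255, 163)


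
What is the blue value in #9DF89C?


Color: #9DF89C
R = 9D = 157
G = F8 = 248
B = 9C = 156
Blue = 156


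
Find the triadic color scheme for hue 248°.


Triadic: equally spaced at 120° intervals
H1 = 248°
H2 = (248 + 120) mod 360 = 8°
H3 = (248 + 240) mod 360 = 128°
Triadic = 248°, 8°, 128°


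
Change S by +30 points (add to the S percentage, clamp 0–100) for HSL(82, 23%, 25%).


Original S = 23%
Adjustment = +30 percentage points
New S = 23 + (30) = 53
Clamp to [0, 100] → 53
= HSL(82°, 53%, 25%)


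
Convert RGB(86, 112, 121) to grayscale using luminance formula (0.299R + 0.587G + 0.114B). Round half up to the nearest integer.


Gray = 0.299×R + 0.587×G + 0.114×B
Gray = 0.299×86 + 0.587×112 + 0.114×121
Gray = 25.714 + 65.744 + 13.794
Gray = 105.252 → round half up → 105
Gray = 105


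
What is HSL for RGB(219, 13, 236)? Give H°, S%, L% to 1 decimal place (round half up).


Normalize: R'=219/255≈0.8588, G'=13/255≈0.0510, B'=236/255≈0.9255
Max=236/255, Min=13/255, Δ=Max-Min=223/255
L = (Max+Min)/2 = (236+13)/510 = 249/510 = 0.48823… → L = 48.8%
L ≤ 0.5 → S = Δ/(Max+Min) = 223/(236+13) = 223/249 = 0.89558… → S = 89.6%
(the 1/255 factors cancel in S and H, so raw channel differences can be used)
Max is B' → H = 60 × ((R-G)/Δ + 4) = 60 × ((219-13)/223 + 4)
  206/223 + 4 = 0.9237… + 4 = 4.9237…
  H = 60 × 4.9237… = 295.426…° → H = 295.4°
= HSL(295.4°, 89.6%, 48.8%)


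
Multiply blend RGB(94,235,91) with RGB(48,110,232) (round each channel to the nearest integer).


Multiply: C = A×B/255, rounded to nearest integer
R: 94×48/255 = 4512/255 ≈ 17.694 → 18
G: 235×110/255 = 25850/255 ≈ 101.373 → 101
B: 91×232/255 = 21112/255 ≈ 82.792 → 83
= RGB(18, 101, 83)


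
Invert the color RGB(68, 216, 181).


Invert: (255-R, 255-G, 255-B)
R: 255-68 = 187
G: 255-216 = 39
B: 255-181 = 74
= RGB(187, 39, 74)


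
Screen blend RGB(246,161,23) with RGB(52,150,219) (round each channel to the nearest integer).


Screen: C = 255 - (255-A)×(255-B)/255, rounded to nearest integer
R: 255 - (255-246)×(255-52)/255 = 255 - 1827/255 ≈ 255 - 7.165 = 247.835 → 248
G: 255 - (255-161)×(255-150)/255 = 255 - 9870/255 ≈ 255 - 38.706 = 216.294 → 216
B: 255 - (255-23)×(255-219)/255 = 255 - 8352/255 ≈ 255 - 32.753 = 222.247 → 222
= RGB(248, 216, 222)


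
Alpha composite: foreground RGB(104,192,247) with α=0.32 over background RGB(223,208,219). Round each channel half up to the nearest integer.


C = α×F + (1-α)×B, with 1-α = 0.68
R: 0.32×104 + 0.68×223 = 33.28 + 151.64 = 184.92 → 185
G: 0.32×192 + 0.68×208 = 61.44 + 141.44 = 202.88 → 203
B: 0.32×247 + 0.68×219 = 79.04 + 148.92 = 227.96 → 228
= RGB(185, 203, 228)


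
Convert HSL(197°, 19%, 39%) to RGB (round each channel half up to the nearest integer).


H=197°, S=0.19, L=0.39
C = (1-|2L-1|)×S = (1-|-0.22|)×0.19 = 0.1482
H' = H/60 = 197/60 ≈ 3.2833; X = C×(1-|H' mod 2 - 1|) = 0.10621
m = L - C/2 = 0.39 - 0.0741 = 0.3159
Sector ⌊H'⌋ = 3 → (R',G',B') = (0.0, 0.10621, 0.1482)
RGB = ((R'+m)×255, (G'+m)×255, (B'+m)×255) = (80.5545, 107.63805, 118.3455)
Round half up → RGB(81, 108, 118)


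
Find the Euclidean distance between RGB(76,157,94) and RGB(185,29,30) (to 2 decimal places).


d = √[(R₁-R₂)² + (G₁-G₂)² + (B₁-B₂)²]
d = √[(76-185)² + (157-29)² + (94-30)²]
d = √[11881 + 16384 + 4096]
d = √32361
d ≈ 179.89


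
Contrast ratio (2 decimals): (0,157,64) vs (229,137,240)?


Linearize each sRGB channel c=v/255: c/12.92 if c ≤ 0.04045 else ((c+0.055)/1.055)^2.4
L = 0.2126×R_lin + 0.7152×G_lin + 0.0722×B_lin
Color 1 (0,157,64):
  R=0: 0/255≈0.0000 ≤ 0.04045 → 0.0000/12.92 ≈ 0.00000
  G=157: 157/255≈0.6157 > 0.04045 → ((0.6157+0.055)/1.055)^2.4 ≈ 0.33716
  B=64: 64/255≈0.2510 > 0.04045 → ((0.2510+0.055)/1.055)^2.4 ≈ 0.05127
  L1 = 0.2126×0.00000 + 0.7152×0.33716 + 0.0722×0.05127 ≈ 0.24484
Color 2 (229,137,240):
  R=229: 229/255≈0.8980 > 0.04045 → ((0.8980+0.055)/1.055)^2.4 ≈ 0.78354
  G=137: 137/255≈0.5373 > 0.04045 → ((0.5373+0.055)/1.055)^2.4 ≈ 0.25016
  B=240: 240/255≈0.9412 > 0.04045 → ((0.9412+0.055)/1.055)^2.4 ≈ 0.87137
  L2 = 0.2126×0.78354 + 0.7152×0.25016 + 0.0722×0.87137 ≈ 0.40841
Lighter = 0.40841, Darker = 0.24484
Ratio = (L_lighter + 0.05) / (L_darker + 0.05)
Ratio = (0.40841 + 0.05) / (0.24484 + 0.05) = 0.45841 / 0.29484 ≈ 1.5548
Ratio ≈ 1.55:1


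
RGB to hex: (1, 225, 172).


R = 1 → 01 (hex)
G = 225 → E1 (hex)
B = 172 → AC (hex)
Hex = #01E1AC


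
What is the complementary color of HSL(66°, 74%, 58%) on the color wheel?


Complement = opposite side of color wheel = hue + 180°
H' = (66 + 180) mod 360 = 246°
S and L unchanged.
= HSL(246°, 74%, 58%)


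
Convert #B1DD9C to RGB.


B1 → 177 (R)
DD → 221 (G)
9C → 156 (B)
= RGB(177, 221, 156)


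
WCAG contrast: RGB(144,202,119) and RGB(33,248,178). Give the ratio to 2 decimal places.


Linearize each sRGB channel c=v/255: c/12.92 if c ≤ 0.04045 else ((c+0.055)/1.055)^2.4
L = 0.2126×R_lin + 0.7152×G_lin + 0.0722×B_lin
Color 1 (144,202,119):
  R=144: 144/255≈0.5647 > 0.04045 → ((0.5647+0.055)/1.055)^2.4 ≈ 0.27889
  G=202: 202/255≈0.7922 > 0.04045 → ((0.7922+0.055)/1.055)^2.4 ≈ 0.59062
  B=119: 119/255≈0.4667 > 0.04045 → ((0.4667+0.055)/1.055)^2.4 ≈ 0.18447
  L1 = 0.2126×0.27889 + 0.7152×0.59062 + 0.0722×0.18447 ≈ 0.49502
Color 2 (33,248,178):
  R=33: 33/255≈0.1294 > 0.04045 → ((0.1294+0.055)/1.055)^2.4 ≈ 0.01521
  G=248: 248/255≈0.9725 > 0.04045 → ((0.9725+0.055)/1.055)^2.4 ≈ 0.93869
  B=178: 178/255≈0.6980 > 0.04045 → ((0.6980+0.055)/1.055)^2.4 ≈ 0.44520
  L2 = 0.2126×0.01521 + 0.7152×0.93869 + 0.0722×0.44520 ≈ 0.70672
Lighter = 0.70672, Darker = 0.49502
Ratio = (L_lighter + 0.05) / (L_darker + 0.05)
Ratio = (0.70672 + 0.05) / (0.49502 + 0.05) = 0.75672 / 0.54502 ≈ 1.3884
Ratio ≈ 1.39:1


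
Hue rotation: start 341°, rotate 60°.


New hue = (H + rotation) mod 360
New hue = (341 + 60) mod 360
= 401 mod 360
= 41°


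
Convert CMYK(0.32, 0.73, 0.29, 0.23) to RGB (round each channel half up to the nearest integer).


R = 255 × (1-C) × (1-K) = 255 × 0.68 × 0.77 = 133.518 → 134
G = 255 × (1-M) × (1-K) = 255 × 0.27 × 0.77 = 53.0145 → 53
B = 255 × (1-Y) × (1-K) = 255 × 0.71 × 0.77 = 139.4085 → 139
= RGB(134, 53, 139)


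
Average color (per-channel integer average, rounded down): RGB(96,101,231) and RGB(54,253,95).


Midpoint: each channel = ⌊(C₁+C₂)/2⌋
R: ⌊(96+54)/2⌋ = 75
G: ⌊(101+253)/2⌋ = 177
B: ⌊(231+95)/2⌋ = 163
= RGB(75, 177, 163)


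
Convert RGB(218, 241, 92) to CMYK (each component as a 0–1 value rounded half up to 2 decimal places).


R'=218/255≈0.8549, G'=241/255≈0.9451, B'=92/255≈0.3608
K = 1 - max(R',G',B') = 1 - 241/255 = 14/255 = 0.05490… → 0.05
(1-R'-K)/(1-K) simplifies to (max-R)/max with max = 241:
C = (241-218)/241 = 23/241 = 0.09543… → 0.10
M = (241-241)/241 = 0/241 = 0 → 0.00
Y = (241-92)/241 = 149/241 = 0.61825… → 0.62
= CMYK(0.10, 0.00, 0.62, 0.05)


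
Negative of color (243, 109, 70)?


Invert: (255-R, 255-G, 255-B)
R: 255-243 = 12
G: 255-109 = 146
B: 255-70 = 185
= RGB(12, 146, 185)


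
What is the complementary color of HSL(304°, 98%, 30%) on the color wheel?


Complement = opposite side of color wheel = hue + 180°
H' = (304 + 180) mod 360 = 124°
S and L unchanged.
= HSL(124°, 98%, 30%)


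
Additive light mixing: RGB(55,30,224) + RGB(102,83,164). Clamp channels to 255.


Additive: each channel = min(255, C₁+C₂)
R: 55+102 = 157 → 157
G: 30+83 = 113 → 113
B: 224+164 = 388 → 255
= RGB(157, 113, 255)


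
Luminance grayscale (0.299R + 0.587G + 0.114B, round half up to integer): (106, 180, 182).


Gray = 0.299×R + 0.587×G + 0.114×B
Gray = 0.299×106 + 0.587×180 + 0.114×182
Gray = 31.694 + 105.660 + 20.748
Gray = 158.102 → round half up → 158
Gray = 158


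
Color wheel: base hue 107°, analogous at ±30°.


Base hue: 107°
Left analog: (107 - 30) mod 360 = 77°
Right analog: (107 + 30) mod 360 = 137°
Analogous hues = 77° and 137°


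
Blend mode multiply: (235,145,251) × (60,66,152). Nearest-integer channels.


Multiply: C = A×B/255, rounded to nearest integer
R: 235×60/255 = 14100/255 ≈ 55.294 → 55
G: 145×66/255 = 9570/255 ≈ 37.529 → 38
B: 251×152/255 = 38152/255 ≈ 149.616 → 150
= RGB(55, 38, 150)


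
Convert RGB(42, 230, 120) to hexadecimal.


R = 42 → 2A (hex)
G = 230 → E6 (hex)
B = 120 → 78 (hex)
Hex = #2AE678


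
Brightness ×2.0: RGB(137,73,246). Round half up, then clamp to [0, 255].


Multiply each channel by 2.0, round half up, clamp to [0, 255]
R: 137×2.0 = 274 → clamp → 255
G: 73×2.0 = 146
B: 246×2.0 = 492 → clamp → 255
= RGB(255, 146, 255)


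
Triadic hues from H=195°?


Triadic: equally spaced at 120° intervals
H1 = 195°
H2 = (195 + 120) mod 360 = 315°
H3 = (195 + 240) mod 360 = 75°
Triadic = 195°, 315°, 75°


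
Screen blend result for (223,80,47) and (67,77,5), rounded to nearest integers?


Screen: C = 255 - (255-A)×(255-B)/255, rounded to nearest integer
R: 255 - (255-223)×(255-67)/255 = 255 - 6016/255 ≈ 255 - 23.592 = 231.408 → 231
G: 255 - (255-80)×(255-77)/255 = 255 - 31150/255 ≈ 255 - 122.157 = 132.843 → 133
B: 255 - (255-47)×(255-5)/255 = 255 - 52000/255 ≈ 255 - 203.922 = 51.078 → 51
= RGB(231, 133, 51)


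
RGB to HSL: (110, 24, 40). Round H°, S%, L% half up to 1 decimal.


Normalize: R'=110/255≈0.4314, G'=24/255≈0.0941, B'=40/255≈0.1569
Max=110/255, Min=24/255, Δ=Max-Min=86/255
L = (Max+Min)/2 = (110+24)/510 = 134/510 = 0.26274… → L = 26.3%
L ≤ 0.5 → S = Δ/(Max+Min) = 86/(110+24) = 86/134 = 0.64179… → S = 64.2%
(the 1/255 factors cancel in S and H, so raw channel differences can be used)
Max is R' → H = 60 × (((G-B)/Δ) mod 6) = 60 × (((24-40)/86) mod 6)
  (-16)/86 = -0.1860…; negative, so add 6 → 5.8139…
  H = 60 × 5.8139… = 348.837…° → H = 348.8°
= HSL(348.8°, 64.2%, 26.3%)


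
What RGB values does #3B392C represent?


3B → 59 (R)
39 → 57 (G)
2C → 44 (B)
= RGB(59, 57, 44)


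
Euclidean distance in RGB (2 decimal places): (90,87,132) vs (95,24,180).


d = √[(R₁-R₂)² + (G₁-G₂)² + (B₁-B₂)²]
d = √[(90-95)² + (87-24)² + (132-180)²]
d = √[25 + 3969 + 2304]
d = √6298
d ≈ 79.36


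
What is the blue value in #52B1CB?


Color: #52B1CB
R = 52 = 82
G = B1 = 177
B = CB = 203
Blue = 203


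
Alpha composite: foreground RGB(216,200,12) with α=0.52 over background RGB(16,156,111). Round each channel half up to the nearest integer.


C = α×F + (1-α)×B, with 1-α = 0.48
R: 0.52×216 + 0.48×16 = 112.32 + 7.68 = 120.00 → 120
G: 0.52×200 + 0.48×156 = 104.00 + 74.88 = 178.88 → 179
B: 0.52×12 + 0.48×111 = 6.24 + 53.28 = 59.52 → 60
= RGB(120, 179, 60)


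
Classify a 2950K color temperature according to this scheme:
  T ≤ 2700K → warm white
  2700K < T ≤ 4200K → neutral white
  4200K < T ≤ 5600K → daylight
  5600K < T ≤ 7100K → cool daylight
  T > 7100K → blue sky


Temperature: 2950K
2700K < 2950K ≤ 4200K → neutral white
Classification: neutral white


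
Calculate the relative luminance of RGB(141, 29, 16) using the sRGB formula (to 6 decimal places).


Linearize each channel (sRGB transfer function): c = v/255; c_lin = c/12.92 if c ≤ 0.04045, else ((c+0.055)/1.055)^2.4
  R: 141/255 ≈ 0.552941 > 0.04045 → ((0.552941+0.055)/1.055)^2.4 ≈ 0.266356
  G: 29/255 ≈ 0.113725 > 0.04045 → ((0.113725+0.055)/1.055)^2.4 ≈ 0.012286
  B: 16/255 ≈ 0.062745 > 0.04045 → ((0.062745+0.055)/1.055)^2.4 ≈ 0.005182
R_lin = 0.266356, G_lin = 0.012286, B_lin = 0.005182
L = 0.2126×R + 0.7152×G + 0.0722×B
L = 0.2126×0.266356 + 0.7152×0.012286 + 0.0722×0.005182
L ≈ 0.065789


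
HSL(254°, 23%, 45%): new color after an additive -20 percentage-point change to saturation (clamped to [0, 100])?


Original S = 23%
Adjustment = -20 percentage points
New S = 23 + (-20) = 3
Clamp to [0, 100] → 3
= HSL(254°, 3%, 45%)


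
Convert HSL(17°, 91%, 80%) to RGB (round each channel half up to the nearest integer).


H=17°, S=0.91, L=0.80
C = (1-|2L-1|)×S = (1-|0.60|)×0.91 = 0.364
H' = H/60 = 17/60 ≈ 0.2833; X = C×(1-|H' mod 2 - 1|) ≈ 0.1031
m = L - C/2 = 0.80 - 0.182 = 0.618
Sector ⌊H'⌋ = 0 → (R',G',B') = (0.364, ≈0.1031, 0.0)
RGB = ((R'+m)×255, (G'+m)×255, (B'+m)×255) = (250.41, 183.889, 157.59)
Round half up → RGB(250, 184, 158)


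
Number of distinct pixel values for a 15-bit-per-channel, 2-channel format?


Total bits = 15 bits/channel × 2 channels = 30 bits
Distinct pixel values = 2^30
= 1,073,741,824 pixel values


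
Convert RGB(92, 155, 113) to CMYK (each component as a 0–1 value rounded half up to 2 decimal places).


R'=92/255≈0.3608, G'=155/255≈0.6078, B'=113/255≈0.4431
K = 1 - max(R',G',B') = 1 - 155/255 = 100/255 = 0.39215… → 0.39
(1-R'-K)/(1-K) simplifies to (max-R)/max with max = 155:
C = (155-92)/155 = 63/155 = 0.40645… → 0.41
M = (155-155)/155 = 0/155 = 0 → 0.00
Y = (155-113)/155 = 42/155 = 0.27096… → 0.27
= CMYK(0.41, 0.00, 0.27, 0.39)


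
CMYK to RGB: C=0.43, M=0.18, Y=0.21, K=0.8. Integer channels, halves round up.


R = 255 × (1-C) × (1-K) = 255 × 0.57 × 0.20 = 29.07 → 29
G = 255 × (1-M) × (1-K) = 255 × 0.82 × 0.20 = 41.82 → 42
B = 255 × (1-Y) × (1-K) = 255 × 0.79 × 0.20 = 40.29 → 40
= RGB(29, 42, 40)


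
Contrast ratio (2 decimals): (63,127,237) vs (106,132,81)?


Linearize each sRGB channel c=v/255: c/12.92 if c ≤ 0.04045 else ((c+0.055)/1.055)^2.4
L = 0.2126×R_lin + 0.7152×G_lin + 0.0722×B_lin
Color 1 (63,127,237):
  R=63: 63/255≈0.2471 > 0.04045 → ((0.2471+0.055)/1.055)^2.4 ≈ 0.04971
  G=127: 127/255≈0.4980 > 0.04045 → ((0.4980+0.055)/1.055)^2.4 ≈ 0.21223
  B=237: 237/255≈0.9294 > 0.04045 → ((0.9294+0.055)/1.055)^2.4 ≈ 0.84687
  L1 = 0.2126×0.04971 + 0.7152×0.21223 + 0.0722×0.84687 ≈ 0.22350
Color 2 (106,132,81):
  R=106: 106/255≈0.4157 > 0.04045 → ((0.4157+0.055)/1.055)^2.4 ≈ 0.14413
  G=132: 132/255≈0.5176 > 0.04045 → ((0.5176+0.055)/1.055)^2.4 ≈ 0.23074
  B=81: 81/255≈0.3176 > 0.04045 → ((0.3176+0.055)/1.055)^2.4 ≈ 0.08228
  L2 = 0.2126×0.14413 + 0.7152×0.23074 + 0.0722×0.08228 ≈ 0.20161
Lighter = 0.22350, Darker = 0.20161
Ratio = (L_lighter + 0.05) / (L_darker + 0.05)
Ratio = (0.22350 + 0.05) / (0.20161 + 0.05) = 0.27350 / 0.25161 ≈ 1.0870
Ratio ≈ 1.09:1


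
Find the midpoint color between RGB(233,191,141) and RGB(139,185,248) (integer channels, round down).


Midpoint: each channel = ⌊(C₁+C₂)/2⌋
R: ⌊(233+139)/2⌋ = 186
G: ⌊(191+185)/2⌋ = 188
B: ⌊(141+248)/2⌋ = 194
= RGB(186, 188, 194)


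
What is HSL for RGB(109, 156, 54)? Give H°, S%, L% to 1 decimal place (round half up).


Normalize: R'=109/255≈0.4275, G'=156/255≈0.6118, B'=54/255≈0.2118
Max=156/255, Min=54/255, Δ=Max-Min=102/255
L = (Max+Min)/2 = (156+54)/510 = 210/510 = 0.41176… → L = 41.2%
L ≤ 0.5 → S = Δ/(Max+Min) = 102/(156+54) = 102/210 = 0.48571… → S = 48.6%
(the 1/255 factors cancel in S and H, so raw channel differences can be used)
Max is G' → H = 60 × ((B-R)/Δ + 2) = 60 × ((54-109)/102 + 2)
  -55/102 + 2 = -0.5392… + 2 = 1.4607…
  H = 60 × 1.4607… = 87.647…° → H = 87.6°
= HSL(87.6°, 48.6%, 41.2%)


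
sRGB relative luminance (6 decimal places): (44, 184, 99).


Linearize each channel (sRGB transfer function): c = v/255; c_lin = c/12.92 if c ≤ 0.04045, else ((c+0.055)/1.055)^2.4
  R: 44/255 ≈ 0.172549 > 0.04045 → ((0.172549+0.055)/1.055)^2.4 ≈ 0.025187
  G: 184/255 ≈ 0.721569 > 0.04045 → ((0.721569+0.055)/1.055)^2.4 ≈ 0.479320
  B: 99/255 ≈ 0.388235 > 0.04045 → ((0.388235+0.055)/1.055)^2.4 ≈ 0.124772
R_lin = 0.025187, G_lin = 0.479320, B_lin = 0.124772
L = 0.2126×R + 0.7152×G + 0.0722×B
L = 0.2126×0.025187 + 0.7152×0.479320 + 0.0722×0.124772
L ≈ 0.357173


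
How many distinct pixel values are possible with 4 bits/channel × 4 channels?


Total bits = 4 bits/channel × 4 channels = 16 bits
Distinct pixel values = 2^16
= 65,536 pixel values


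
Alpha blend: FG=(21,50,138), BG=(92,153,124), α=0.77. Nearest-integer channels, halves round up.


C = α×F + (1-α)×B, with 1-α = 0.23
R: 0.77×21 + 0.23×92 = 16.17 + 21.16 = 37.33 → 37
G: 0.77×50 + 0.23×153 = 38.50 + 35.19 = 73.69 → 74
B: 0.77×138 + 0.23×124 = 106.26 + 28.52 = 134.78 → 135
= RGB(37, 74, 135)


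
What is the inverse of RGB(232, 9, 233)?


Invert: (255-R, 255-G, 255-B)
R: 255-232 = 23
G: 255-9 = 246
B: 255-233 = 22
= RGB(23, 246, 22)


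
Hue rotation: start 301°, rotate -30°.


New hue = (H + rotation) mod 360
New hue = (301 -30) mod 360
= 271 mod 360
= 271°


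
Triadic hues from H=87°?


Triadic: equally spaced at 120° intervals
H1 = 87°
H2 = (87 + 120) mod 360 = 207°
H3 = (87 + 240) mod 360 = 327°
Triadic = 87°, 207°, 327°


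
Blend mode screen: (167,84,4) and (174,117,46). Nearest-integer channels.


Screen: C = 255 - (255-A)×(255-B)/255, rounded to nearest integer
R: 255 - (255-167)×(255-174)/255 = 255 - 7128/255 ≈ 255 - 27.953 = 227.047 → 227
G: 255 - (255-84)×(255-117)/255 = 255 - 23598/255 ≈ 255 - 92.541 = 162.459 → 162
B: 255 - (255-4)×(255-46)/255 = 255 - 52459/255 ≈ 255 - 205.722 = 49.278 → 49
= RGB(227, 162, 49)


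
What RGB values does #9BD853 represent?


9B → 155 (R)
D8 → 216 (G)
53 → 83 (B)
= RGB(155, 216, 83)


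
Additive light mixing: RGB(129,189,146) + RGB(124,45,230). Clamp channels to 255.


Additive: each channel = min(255, C₁+C₂)
R: 129+124 = 253 → 253
G: 189+45 = 234 → 234
B: 146+230 = 376 → 255
= RGB(253, 234, 255)


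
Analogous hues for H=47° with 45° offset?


Base hue: 47°
Left analog: (47 - 45) mod 360 = 2°
Right analog: (47 + 45) mod 360 = 92°
Analogous hues = 2° and 92°


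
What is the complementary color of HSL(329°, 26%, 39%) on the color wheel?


Complement = opposite side of color wheel = hue + 180°
H' = (329 + 180) mod 360 = 149°
S and L unchanged.
= HSL(149°, 26%, 39%)


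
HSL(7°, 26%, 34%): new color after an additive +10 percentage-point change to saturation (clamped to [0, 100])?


Original S = 26%
Adjustment = +10 percentage points
New S = 26 + (10) = 36
Clamp to [0, 100] → 36
= HSL(7°, 36%, 34%)


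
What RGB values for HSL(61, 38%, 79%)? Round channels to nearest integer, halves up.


H=61°, S=0.38, L=0.79
C = (1-|2L-1|)×S = (1-|0.58|)×0.38 = 0.1596
H' = H/60 = 61/60 ≈ 1.0167; X = C×(1-|H' mod 2 - 1|) = 0.15694
m = L - C/2 = 0.79 - 0.0798 = 0.7102
Sector ⌊H'⌋ = 1 → (R',G',B') = (0.15694, 0.1596, 0.0)
RGB = ((R'+m)×255, (G'+m)×255, (B'+m)×255) = (221.1207, 221.799, 181.101)
Round half up → RGB(221, 222, 181)


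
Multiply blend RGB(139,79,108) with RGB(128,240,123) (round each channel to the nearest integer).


Multiply: C = A×B/255, rounded to nearest integer
R: 139×128/255 = 17792/255 ≈ 69.773 → 70
G: 79×240/255 = 18960/255 ≈ 74.353 → 74
B: 108×123/255 = 13284/255 ≈ 52.094 → 52
= RGB(70, 74, 52)


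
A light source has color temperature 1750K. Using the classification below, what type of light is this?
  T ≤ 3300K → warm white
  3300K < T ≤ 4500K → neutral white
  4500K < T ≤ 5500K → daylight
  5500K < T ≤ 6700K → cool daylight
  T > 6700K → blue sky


Temperature: 1750K
1750K ≤ 3300K → warm white
Classification: warm white


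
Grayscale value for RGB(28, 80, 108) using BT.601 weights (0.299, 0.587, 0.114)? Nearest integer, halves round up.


Gray = 0.299×R + 0.587×G + 0.114×B
Gray = 0.299×28 + 0.587×80 + 0.114×108
Gray = 8.372 + 46.960 + 12.312
Gray = 67.644 → round half up → 68
Gray = 68


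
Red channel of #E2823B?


Color: #E2823B
R = E2 = 226
G = 82 = 130
B = 3B = 59
Red = 226


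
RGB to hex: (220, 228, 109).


R = 220 → DC (hex)
G = 228 → E4 (hex)
B = 109 → 6D (hex)
Hex = #DCE46D


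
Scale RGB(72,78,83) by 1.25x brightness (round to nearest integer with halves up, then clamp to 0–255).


Multiply each channel by 1.25, round half up, clamp to [0, 255]
R: 72×1.25 = 90
G: 78×1.25 = 97.5 → round → 98
B: 83×1.25 = 103.75 → round → 104
= RGB(90, 98, 104)
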